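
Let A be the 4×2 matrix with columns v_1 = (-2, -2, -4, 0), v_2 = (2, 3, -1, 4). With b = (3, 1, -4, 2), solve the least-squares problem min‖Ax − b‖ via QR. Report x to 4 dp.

x = (0.5351, 0.8070)

e_1 = v_1/‖v_1‖ = (-2, -2, -4, 0)/4.8990 = (-0.4082, -0.4082, -0.8165, 0.0000).
r_{12} = e_1·v_2 = -1.2247.
u_2 = v_2 + 1.2247·e_1 = (1.5000, 2.5000, -2.0000, 4.0000).
‖u_2‖ = 5.3385, so e_2 = (0.2810, 0.4683, -0.3746, 0.7493).
Qᵀb = (1.6330, 4.3083).
Back-substitute: x_2 = 4.3083/5.3385 = 0.8070.
x_1 = (1.6330 + 1.2247·0.8070)/4.8990 = 0.5351.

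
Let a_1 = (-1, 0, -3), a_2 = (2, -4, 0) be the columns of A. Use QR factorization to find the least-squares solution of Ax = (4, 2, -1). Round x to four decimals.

x = (-0.1020, -0.0102)

q_1 = a_1/‖a_1‖ = (-1, 0, -3)/3.1623 = (-0.3162, 0.0000, -0.9487).
r_{12} = q_1·a_2 = -0.6325.
u_2 = a_2 + 0.6325·q_1 = (1.8000, -4.0000, -0.6000).
‖u_2‖ = 4.4272, so q_2 = (0.4066, -0.9035, -0.1355).
Qᵀb = (-0.3162, -0.0452).
Back-substitute: x_2 = -0.0452/4.4272 = -0.0102.
x_1 = (-0.3162 + 0.6325·(-0.0102))/3.1623 = -0.1020.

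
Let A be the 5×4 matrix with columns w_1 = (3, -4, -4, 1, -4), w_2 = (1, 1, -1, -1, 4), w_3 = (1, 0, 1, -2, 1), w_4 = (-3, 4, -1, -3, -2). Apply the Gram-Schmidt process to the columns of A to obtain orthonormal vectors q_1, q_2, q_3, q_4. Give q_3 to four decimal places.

q_3 = (0.4077, -0.2191, 0.4576, -0.7497, -0.1202)

q_1 = w_1/‖w_1‖ = (3, -4, -4, 1, -4)/7.6158 = (0.3939, -0.5252, -0.5252, 0.1313, -0.5252).
r_{12} = q_1·w_2 = -1.8383.
u_2 = w_2 + 1.8383·q_1 = (1.7241, 0.0345, -1.9655, -0.7586, 3.0345).
‖u_2‖ = 4.0768, so q_2 = (0.4229, 0.0085, -0.4821, -0.1861, 0.7443).
r_{13} = q_1·w_3 = -0.9191; r_{23} = q_2·w_3 = 1.0573.
u_3 = w_3 + 0.9191·q_1 − 1.0573·q_2 = (0.9149, -0.4917, 1.0270, -1.6826, -0.2697).
‖u_3‖ = 2.2444, so q_3 = (0.4077, -0.2191, 0.4576, -0.7497, -0.1202).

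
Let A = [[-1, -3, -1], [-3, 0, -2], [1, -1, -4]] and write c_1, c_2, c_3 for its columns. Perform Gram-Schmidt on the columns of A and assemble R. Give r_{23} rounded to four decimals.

c_1 = (-1, -3, 1); ‖c_1‖ = 3.3166, so q_1 = (-0.3015, -0.9045, 0.3015).
q_1·c_2 = (-0.3015)·(-3) + (-0.9045)·0 + 0.3015·(-1) = 0.6030.
u_2 = c_2 − 0.6030·q_1 = (-2.8182, 0.5455, -1.1818).
‖u_2‖ = 3.1042, so q_2 = (-0.9078, 0.1757, -0.3807).
r_{23} = q_2·c_3 = 2.0793.

r_{23} = 2.0793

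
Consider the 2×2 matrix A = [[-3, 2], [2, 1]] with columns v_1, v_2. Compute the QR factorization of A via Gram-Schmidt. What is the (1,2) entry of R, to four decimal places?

r_{12} = -1.1094

q_1 = v_1/‖v_1‖ = (-3, 2)/3.6056 = (-0.8321, 0.5547).
r_{12} = q_1·v_2 = -1.1094.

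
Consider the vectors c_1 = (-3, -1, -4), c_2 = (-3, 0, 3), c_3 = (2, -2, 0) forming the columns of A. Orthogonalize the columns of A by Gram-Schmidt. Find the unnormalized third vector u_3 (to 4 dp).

u_3 = (0.3137, -2.1961, 0.3137)

e_1 = c_1/‖c_1‖ = (-3, -1, -4)/5.0990 = (-0.5883, -0.1961, -0.7845).
r_{12} = e_1·c_2 = -0.5883.
u_2 = c_2 + 0.5883·e_1 = (-3.3462, -0.1154, 2.5385).
‖u_2‖ = 4.2016, so e_2 = (-0.7964, -0.0275, 0.6042).
r_{13} = e_1·c_3 = -0.7845; r_{23} = e_2·c_3 = -1.5379.
u_3 = c_3 + 0.7845·e_1 + 1.5379·e_2 = (0.3137, -2.1961, 0.3137).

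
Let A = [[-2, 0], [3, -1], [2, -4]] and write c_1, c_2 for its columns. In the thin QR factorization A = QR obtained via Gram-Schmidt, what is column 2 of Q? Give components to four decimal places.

e_2 = (-0.4117, 0.2994, -0.8608)

c_1 = (-2, 3, 2); ‖c_1‖ = 4.1231, so e_1 = (-0.4851, 0.7276, 0.4851).
e_1·c_2 = (-0.4851)·0 + 0.7276·(-1) + 0.4851·(-4) = -2.6679.
u_2 = c_2 + 2.6679·e_1 = (-1.2941, 0.9412, -2.7059).
‖u_2‖ = 3.1436, so e_2 = (-0.4117, 0.2994, -0.8608).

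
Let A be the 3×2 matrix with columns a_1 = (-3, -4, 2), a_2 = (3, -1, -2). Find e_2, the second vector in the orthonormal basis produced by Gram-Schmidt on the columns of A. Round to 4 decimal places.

e_2 = (0.6180, -0.6695, -0.4120)

a_1 = (-3, -4, 2); ‖a_1‖ = 5.3852, so e_1 = (-0.5571, -0.7428, 0.3714).
e_1·a_2 = (-0.5571)·3 + (-0.7428)·(-1) + 0.3714·(-2) = -1.6713.
u_2 = a_2 + 1.6713·e_1 = (2.0690, -2.2414, -1.3793).
‖u_2‖ = 3.3477, so e_2 = (0.6180, -0.6695, -0.4120).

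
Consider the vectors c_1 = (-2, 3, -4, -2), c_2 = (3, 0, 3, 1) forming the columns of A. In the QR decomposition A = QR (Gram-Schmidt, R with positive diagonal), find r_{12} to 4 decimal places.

q_1 = c_1/‖c_1‖ = (-2, 3, -4, -2)/5.7446 = (-0.3482, 0.5222, -0.6963, -0.3482).
r_{12} = q_1·c_2 = -3.4816.

r_{12} = -3.4816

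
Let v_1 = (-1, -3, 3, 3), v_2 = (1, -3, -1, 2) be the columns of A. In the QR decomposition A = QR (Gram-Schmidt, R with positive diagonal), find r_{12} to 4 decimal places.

e_1 = v_1/‖v_1‖ = (-1, -3, 3, 3)/5.2915 = (-0.1890, -0.5669, 0.5669, 0.5669).
r_{12} = e_1·v_2 = 2.0788.

r_{12} = 2.0788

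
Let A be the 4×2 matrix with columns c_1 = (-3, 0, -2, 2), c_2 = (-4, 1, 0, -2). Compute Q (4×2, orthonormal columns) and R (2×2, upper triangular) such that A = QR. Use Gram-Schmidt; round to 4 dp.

Q = [[-0.7276, -0.6234], [0.0000, 0.2409], [-0.4851, 0.2267], [0.4851, -0.7085]], R = [[4.1231, 1.9403], [0.0000, 4.1515]]

c_1 = (-3, 0, -2, 2); ‖c_1‖ = 4.1231, so e_1 = (-0.7276, 0.0000, -0.4851, 0.4851).
e_1·c_2 = (-0.7276)·(-4) + 0.0000·1 + (-0.4851)·0 + 0.4851·(-2) = 1.9403.
u_2 = c_2 − 1.9403·e_1 = (-2.5882, 1.0000, 0.9412, -2.9412).
‖u_2‖ = 4.1515, so e_2 = (-0.6234, 0.2409, 0.2267, -0.7085).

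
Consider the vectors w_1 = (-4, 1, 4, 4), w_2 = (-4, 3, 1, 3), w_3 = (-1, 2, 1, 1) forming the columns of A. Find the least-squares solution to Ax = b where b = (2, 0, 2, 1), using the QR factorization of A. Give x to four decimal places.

x = (0.5000, -1.2143, 1.5714)

w_1 = (-4, 1, 4, 4); ‖w_1‖ = 7.0000, so e_1 = (-0.5714, 0.1429, 0.5714, 0.5714).
e_1·w_2 = (-0.5714)·(-4) + 0.1429·3 + 0.5714·1 + 0.5714·3 = 5.0000.
u_2 = w_2 − 5.0000·e_1 = (-1.1429, 2.2857, -1.8571, 0.1429).
‖u_2‖ = 3.1623, so e_2 = (-0.3614, 0.7228, -0.5873, 0.0452).
e_1·w_3 = (-0.5714)·(-1) + 0.1429·2 + 0.5714·1 + 0.5714·1 = 2.0000; e_2·w_3 = (-0.3614)·(-1) + 0.7228·2 + (-0.5873)·1 + 0.0452·1 = 1.2649.
u_3 = w_3 − 2.0000·e_1 − 1.2649·e_2 = (0.6000, 0.8000, 0.6000, -0.2000).
‖u_3‖ = 1.1832, so e_3 = (0.5071, 0.6761, 0.5071, -0.1690).
Qᵀb = (0.5714, -1.8522, 1.8593).
Back-substitute: x_3 = 1.8593/1.1832 = 1.5714.
x_2 = (-1.8522 − 1.2649·1.5714)/3.1623 = -1.2143.
x_1 = (0.5714 − 5.0000·(-1.2143) − 2.0000·1.5714)/7.0000 = 0.5000.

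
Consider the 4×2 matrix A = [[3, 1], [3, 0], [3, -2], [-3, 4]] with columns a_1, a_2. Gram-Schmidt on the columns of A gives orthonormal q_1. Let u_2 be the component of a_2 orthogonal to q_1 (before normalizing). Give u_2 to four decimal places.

u_2 = (2.2500, 1.2500, -0.7500, 2.7500)

a_1 = (3, 3, 3, -3); ‖a_1‖ = 6.0000, so q_1 = (0.5000, 0.5000, 0.5000, -0.5000).
q_1·a_2 = 0.5000·1 + 0.5000·0 + 0.5000·(-2) + (-0.5000)·4 = -2.5000.
u_2 = a_2 + 2.5000·q_1 = (2.2500, 1.2500, -0.7500, 2.7500).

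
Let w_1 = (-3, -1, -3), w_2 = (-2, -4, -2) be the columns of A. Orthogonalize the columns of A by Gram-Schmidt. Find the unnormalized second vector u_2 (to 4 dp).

w_1 = (-3, -1, -3); ‖w_1‖ = 4.3589, so q_1 = (-0.6882, -0.2294, -0.6882).
q_1·w_2 = (-0.6882)·(-2) + (-0.2294)·(-4) + (-0.6882)·(-2) = 3.6707.
u_2 = w_2 − 3.6707·q_1 = (0.5263, -3.1579, 0.5263).

u_2 = (0.5263, -3.1579, 0.5263)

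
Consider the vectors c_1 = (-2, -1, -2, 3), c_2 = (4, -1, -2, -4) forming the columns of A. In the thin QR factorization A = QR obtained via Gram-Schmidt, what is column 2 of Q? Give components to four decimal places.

e_2 = (0.4714, -0.3704, -0.7408, -0.3030)

e_1 = c_1/‖c_1‖ = (-2, -1, -2, 3)/4.2426 = (-0.4714, -0.2357, -0.4714, 0.7071).
r_{12} = e_1·c_2 = -3.5355.
u_2 = c_2 + 3.5355·e_1 = (2.3333, -1.8333, -3.6667, -1.5000).
‖u_2‖ = 4.9497, so e_2 = (0.4714, -0.3704, -0.7408, -0.3030).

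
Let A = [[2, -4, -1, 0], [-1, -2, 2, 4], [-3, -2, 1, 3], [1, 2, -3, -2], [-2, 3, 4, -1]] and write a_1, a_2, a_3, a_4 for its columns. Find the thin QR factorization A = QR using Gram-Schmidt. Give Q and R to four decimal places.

Q = [[0.4588, -0.5952, 0.2452, -0.4424], [-0.2294, -0.3676, 0.2853, 0.7701], [-0.6882, -0.4376, -0.4892, -0.2874], [0.2294, 0.3676, -0.5531, 0.1099], [-0.4588, 0.4289, 0.5597, -0.3414]], R = [[4.3589, -0.9177, -4.1295, -2.9824], [0.0000, 6.0131, 0.0350, -3.9475], [0.0000, 0.0000, 3.7345, 0.2202], [0.0000, 0.0000, 0.0000, 2.3397]]

e_1 = a_1/‖a_1‖ = (2, -1, -3, 1, -2)/4.3589 = (0.4588, -0.2294, -0.6882, 0.2294, -0.4588).
r_{12} = e_1·a_2 = -0.9177.
u_2 = a_2 + 0.9177·e_1 = (-3.5789, -2.2105, -2.6316, 2.2105, 2.5789).
‖u_2‖ = 6.0131, so e_2 = (-0.5952, -0.3676, -0.4376, 0.3676, 0.4289).
r_{13} = e_1·a_3 = -4.1295; r_{23} = e_2·a_3 = 0.0350.
u_3 = a_3 + 4.1295·e_1 − 0.0350·e_2 = (0.9156, 1.0655, -1.8268, -2.0655, 2.0902).
‖u_3‖ = 3.7345, so e_3 = (0.2452, 0.2853, -0.4892, -0.5531, 0.5597).
r_{14} = e_1·a_4 = -2.9824; r_{24} = e_2·a_4 = -3.9475; r_{34} = e_3·a_4 = 0.2202.
u_4 = a_4 + 2.9824·e_1 + 3.9475·e_2 − 0.2202·e_3 = (-1.0351, 1.8018, -0.6725, 0.2572, -0.7987).
‖u_4‖ = 2.3397, so e_4 = (-0.4424, 0.7701, -0.2874, 0.1099, -0.3414).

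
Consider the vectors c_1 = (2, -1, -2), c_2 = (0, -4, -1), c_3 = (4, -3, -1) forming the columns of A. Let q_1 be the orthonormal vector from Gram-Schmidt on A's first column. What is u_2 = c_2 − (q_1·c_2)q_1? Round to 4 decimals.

c_1 = (2, -1, -2); ‖c_1‖ = 3.0000, so q_1 = (0.6667, -0.3333, -0.6667).
q_1·c_2 = 0.6667·0 + (-0.3333)·(-4) + (-0.6667)·(-1) = 2.0000.
u_2 = c_2 − 2.0000·q_1 = (-1.3333, -3.3333, 0.3333).

u_2 = (-1.3333, -3.3333, 0.3333)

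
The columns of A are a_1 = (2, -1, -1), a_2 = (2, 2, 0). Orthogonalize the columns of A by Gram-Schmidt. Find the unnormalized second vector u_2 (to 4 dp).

u_2 = (1.3333, 2.3333, 0.3333)

a_1 = (2, -1, -1); ‖a_1‖ = 2.4495, so e_1 = (0.8165, -0.4082, -0.4082).
e_1·a_2 = 0.8165·2 + (-0.4082)·2 + (-0.4082)·0 = 0.8165.
u_2 = a_2 − 0.8165·e_1 = (1.3333, 2.3333, 0.3333).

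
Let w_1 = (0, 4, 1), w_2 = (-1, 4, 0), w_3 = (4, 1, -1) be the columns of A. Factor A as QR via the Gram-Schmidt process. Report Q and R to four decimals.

Q = [[0.0000, -0.7177, 0.6963], [0.9701, 0.1689, 0.1741], [0.2425, -0.6755, -0.6963]], R = [[4.1231, 3.8806, 0.7276], [0.0000, 1.3933, -2.0266], [0.0000, 0.0000, 3.6556]]

w_1 = (0, 4, 1); ‖w_1‖ = 4.1231, so e_1 = (0.0000, 0.9701, 0.2425).
e_1·w_2 = 0.0000·(-1) + 0.9701·4 + 0.2425·0 = 3.8806.
u_2 = w_2 − 3.8806·e_1 = (-1.0000, 0.2353, -0.9412).
‖u_2‖ = 1.3933, so e_2 = (-0.7177, 0.1689, -0.6755).
e_1·w_3 = 0.0000·4 + 0.9701·1 + 0.2425·(-1) = 0.7276; e_2·w_3 = (-0.7177)·4 + 0.1689·1 + (-0.6755)·(-1) = -2.0266.
u_3 = w_3 − 0.7276·e_1 + 2.0266·e_2 = (2.5455, 0.6364, -2.5455).
‖u_3‖ = 3.6556, so e_3 = (0.6963, 0.1741, -0.6963).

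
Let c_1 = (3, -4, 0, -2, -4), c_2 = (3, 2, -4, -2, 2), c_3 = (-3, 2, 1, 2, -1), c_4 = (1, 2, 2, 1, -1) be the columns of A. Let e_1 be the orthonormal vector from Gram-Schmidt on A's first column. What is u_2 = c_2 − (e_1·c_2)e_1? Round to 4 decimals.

u_2 = (3.2000, 1.7333, -4.0000, -2.1333, 1.7333)

c_1 = (3, -4, 0, -2, -4); ‖c_1‖ = 6.7082, so e_1 = (0.4472, -0.5963, 0.0000, -0.2981, -0.5963).
e_1·c_2 = 0.4472·3 + (-0.5963)·2 + 0.0000·(-4) + (-0.2981)·(-2) + (-0.5963)·2 = -0.4472.
u_2 = c_2 + 0.4472·e_1 = (3.2000, 1.7333, -4.0000, -2.1333, 1.7333).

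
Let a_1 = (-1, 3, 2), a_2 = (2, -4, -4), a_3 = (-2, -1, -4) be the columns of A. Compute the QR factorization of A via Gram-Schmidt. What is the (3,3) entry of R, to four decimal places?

r_{33} = 3.5777

q_1 = a_1/‖a_1‖ = (-1, 3, 2)/3.7417 = (-0.2673, 0.8018, 0.5345).
r_{12} = q_1·a_2 = -5.8797.
u_2 = a_2 + 5.8797·q_1 = (0.4286, 0.7143, -0.8571).
‖u_2‖ = 1.1952, so q_2 = (0.3586, 0.5976, -0.7171).
r_{13} = q_1·a_3 = -2.4054; r_{23} = q_2·a_3 = 1.5538.
u_3 = a_3 + 2.4054·q_1 − 1.5538·q_2 = (-3.2000, 0.0000, -1.6000).
r_{33} = ‖u_3‖ = 3.5777.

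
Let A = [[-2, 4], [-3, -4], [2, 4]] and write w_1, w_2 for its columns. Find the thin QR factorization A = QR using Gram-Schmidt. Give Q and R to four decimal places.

e_1 = w_1/‖w_1‖ = (-2, -3, 2)/4.1231 = (-0.4851, -0.7276, 0.4851).
r_{12} = e_1·w_2 = 2.9104.
u_2 = w_2 − 2.9104·e_1 = (5.4118, -1.8824, 2.5882).
‖u_2‖ = 6.2872, so e_2 = (0.8608, -0.2994, 0.4117).

Q = [[-0.4851, 0.8608], [-0.7276, -0.2994], [0.4851, 0.4117]], R = [[4.1231, 2.9104], [0.0000, 6.2872]]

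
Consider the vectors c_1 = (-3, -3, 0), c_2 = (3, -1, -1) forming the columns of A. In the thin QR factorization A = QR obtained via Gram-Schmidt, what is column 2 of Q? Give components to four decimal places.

q_1 = c_1/‖c_1‖ = (-3, -3, 0)/4.2426 = (-0.7071, -0.7071, 0.0000).
r_{12} = q_1·c_2 = -1.4142.
u_2 = c_2 + 1.4142·q_1 = (2.0000, -2.0000, -1.0000).
‖u_2‖ = 3.0000, so q_2 = (0.6667, -0.6667, -0.3333).

q_2 = (0.6667, -0.6667, -0.3333)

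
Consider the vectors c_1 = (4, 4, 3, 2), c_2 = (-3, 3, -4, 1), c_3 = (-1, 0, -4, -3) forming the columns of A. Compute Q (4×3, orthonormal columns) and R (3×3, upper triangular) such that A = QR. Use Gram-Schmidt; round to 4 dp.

Q = [[0.5963, -0.3687, 0.4933], [0.5963, 0.6793, 0.1881], [0.4472, -0.5822, -0.4142], [0.2981, 0.2523, -0.7414]], R = [[6.7082, -1.4907, -3.2796], [0.0000, 5.7252, 1.9407], [0.0000, 0.0000, 3.3879]]

c_1 = (4, 4, 3, 2); ‖c_1‖ = 6.7082, so e_1 = (0.5963, 0.5963, 0.4472, 0.2981).
e_1·c_2 = 0.5963·(-3) + 0.5963·3 + 0.4472·(-4) + 0.2981·1 = -1.4907.
u_2 = c_2 + 1.4907·e_1 = (-2.1111, 3.8889, -3.3333, 1.4444).
‖u_2‖ = 5.7252, so e_2 = (-0.3687, 0.6793, -0.5822, 0.2523).
e_1·c_3 = 0.5963·(-1) + 0.5963·0 + 0.4472·(-4) + 0.2981·(-3) = -3.2796; e_2·c_3 = (-0.3687)·(-1) + 0.6793·0 + (-0.5822)·(-4) + 0.2523·(-3) = 1.9407.
u_3 = c_3 + 3.2796·e_1 − 1.9407·e_2 = (1.6712, 0.6373, -1.4034, -2.5119).
‖u_3‖ = 3.3879, so e_3 = (0.4933, 0.1881, -0.4142, -0.7414).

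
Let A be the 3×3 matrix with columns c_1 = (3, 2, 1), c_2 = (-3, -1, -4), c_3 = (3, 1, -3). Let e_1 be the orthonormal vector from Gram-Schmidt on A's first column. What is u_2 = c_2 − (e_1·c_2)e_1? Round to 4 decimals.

e_1 = c_1/‖c_1‖ = (3, 2, 1)/3.7417 = (0.8018, 0.5345, 0.2673).
r_{12} = e_1·c_2 = -4.0089.
u_2 = c_2 + 4.0089·e_1 = (0.2143, 1.1429, -2.9286).

u_2 = (0.2143, 1.1429, -2.9286)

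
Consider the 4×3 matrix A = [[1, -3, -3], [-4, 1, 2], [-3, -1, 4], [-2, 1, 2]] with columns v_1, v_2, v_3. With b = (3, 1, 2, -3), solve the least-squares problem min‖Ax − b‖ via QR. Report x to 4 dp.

x = (-0.4444, -1.1556, -0.2000)

e_1 = v_1/‖v_1‖ = (1, -4, -3, -2)/5.4772 = (0.1826, -0.7303, -0.5477, -0.3651).
r_{12} = e_1·v_2 = -1.0954.
u_2 = v_2 + 1.0954·e_1 = (-2.8000, 0.2000, -1.6000, 0.6000).
‖u_2‖ = 3.2863, so e_2 = (-0.8520, 0.0609, -0.4869, 0.1826).
r_{13} = e_1·v_3 = -4.9295; r_{23} = e_2·v_3 = 1.0954.
u_3 = v_3 + 4.9295·e_1 − 1.0954·e_2 = (-1.1667, -1.6667, 1.8333, 0.0000).
‖u_3‖ = 2.7386, so e_3 = (-0.4260, -0.6086, 0.6694, 0.0000).
Qᵀb = (-0.1826, -4.0166, -0.5477).
Back-substitute: x_3 = -0.5477/2.7386 = -0.2000.
x_2 = (-4.0166 − 1.0954·(-0.2000))/3.2863 = -1.1556.
x_1 = (-0.1826 + 1.0954·(-1.1556) + 4.9295·(-0.2000))/5.4772 = -0.4444.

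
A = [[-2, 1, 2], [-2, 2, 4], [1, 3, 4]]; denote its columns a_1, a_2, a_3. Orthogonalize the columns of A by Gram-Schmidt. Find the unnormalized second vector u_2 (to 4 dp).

e_1 = a_1/‖a_1‖ = (-2, -2, 1)/3.0000 = (-0.6667, -0.6667, 0.3333).
r_{12} = e_1·a_2 = -1.0000.
u_2 = a_2 + 1.0000·e_1 = (0.3333, 1.3333, 3.3333).

u_2 = (0.3333, 1.3333, 3.3333)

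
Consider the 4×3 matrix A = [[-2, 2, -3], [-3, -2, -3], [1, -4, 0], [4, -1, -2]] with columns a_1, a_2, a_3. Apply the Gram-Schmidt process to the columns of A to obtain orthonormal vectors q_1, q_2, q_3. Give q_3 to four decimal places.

q_3 = (-0.6194, -0.4325, 0.0694, -0.6515)

a_1 = (-2, -3, 1, 4); ‖a_1‖ = 5.4772, so q_1 = (-0.3651, -0.5477, 0.1826, 0.7303).
q_1·a_2 = (-0.3651)·2 + (-0.5477)·(-2) + 0.1826·(-4) + 0.7303·(-1) = -1.0954.
u_2 = a_2 + 1.0954·q_1 = (1.6000, -2.6000, -3.8000, -0.2000).
‖u_2‖ = 4.8785, so q_2 = (0.3280, -0.5329, -0.7789, -0.0410).
q_1·a_3 = (-0.3651)·(-3) + (-0.5477)·(-3) + 0.1826·0 + 0.7303·(-2) = 1.2780; q_2·a_3 = 0.3280·(-3) + (-0.5329)·(-3) + (-0.7789)·0 + (-0.0410)·(-2) = 0.6969.
u_3 = a_3 − 1.2780·q_1 − 0.6969·q_2 = (-2.7619, -1.9286, 0.3095, -2.9048).
‖u_3‖ = 4.4588, so q_3 = (-0.6194, -0.4325, 0.0694, -0.6515).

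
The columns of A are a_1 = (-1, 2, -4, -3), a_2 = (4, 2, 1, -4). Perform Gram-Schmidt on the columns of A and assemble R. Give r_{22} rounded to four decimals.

a_1 = (-1, 2, -4, -3); ‖a_1‖ = 5.4772, so e_1 = (-0.1826, 0.3651, -0.7303, -0.5477).
e_1·a_2 = (-0.1826)·4 + 0.3651·2 + (-0.7303)·1 + (-0.5477)·(-4) = 1.4606.
u_2 = a_2 − 1.4606·e_1 = (4.2667, 1.4667, 2.0667, -3.2000).
r_{22} = ‖u_2‖ = 5.9048.

r_{22} = 5.9048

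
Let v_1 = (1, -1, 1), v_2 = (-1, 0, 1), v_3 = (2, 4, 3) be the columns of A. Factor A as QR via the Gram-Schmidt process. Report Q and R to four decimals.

v_1 = (1, -1, 1); ‖v_1‖ = 1.7321, so e_1 = (0.5774, -0.5774, 0.5774).
e_1·v_2 = 0.5774·(-1) + (-0.5774)·0 + 0.5774·1 = 0.0000.
u_2 = v_2 + 0.0000·e_1 = (-1.0000, 0.0000, 1.0000).
‖u_2‖ = 1.4142, so e_2 = (-0.7071, 0.0000, 0.7071).
e_1·v_3 = 0.5774·2 + (-0.5774)·4 + 0.5774·3 = 0.5774; e_2·v_3 = (-0.7071)·2 + 0.0000·4 + 0.7071·3 = 0.7071.
u_3 = v_3 − 0.5774·e_1 − 0.7071·e_2 = (2.1667, 4.3333, 2.1667).
‖u_3‖ = 5.3072, so e_3 = (0.4082, 0.8165, 0.4082).

Q = [[0.5774, -0.7071, 0.4082], [-0.5774, 0.0000, 0.8165], [0.5774, 0.7071, 0.4082]], R = [[1.7321, 0.0000, 0.5774], [0.0000, 1.4142, 0.7071], [0.0000, 0.0000, 5.3072]]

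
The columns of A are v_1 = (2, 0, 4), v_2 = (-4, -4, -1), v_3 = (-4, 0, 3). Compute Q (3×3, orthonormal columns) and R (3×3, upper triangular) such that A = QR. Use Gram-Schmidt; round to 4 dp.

e_1 = v_1/‖v_1‖ = (2, 0, 4)/4.4721 = (0.4472, 0.0000, 0.8944).
r_{12} = e_1·v_2 = -2.6833.
u_2 = v_2 + 2.6833·e_1 = (-2.8000, -4.0000, 1.4000).
‖u_2‖ = 5.0794, so e_2 = (-0.5512, -0.7875, 0.2756).
r_{13} = e_1·v_3 = 0.8944; r_{23} = e_2·v_3 = 3.0319.
u_3 = v_3 − 0.8944·e_1 − 3.0319·e_2 = (-2.7287, 2.3876, 1.3643).
‖u_3‖ = 3.8740, so e_3 = (-0.7044, 0.6163, 0.3522).

Q = [[0.4472, -0.5512, -0.7044], [0.0000, -0.7875, 0.6163], [0.8944, 0.2756, 0.3522]], R = [[4.4721, -2.6833, 0.8944], [0.0000, 5.0794, 3.0319], [0.0000, 0.0000, 3.8740]]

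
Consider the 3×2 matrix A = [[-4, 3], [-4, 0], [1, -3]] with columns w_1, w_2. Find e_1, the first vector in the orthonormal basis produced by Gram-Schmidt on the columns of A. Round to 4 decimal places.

e_1 = (-0.6963, -0.6963, 0.1741)

w_1 = (-4, -4, 1); ‖w_1‖ = 5.7446, so e_1 = (-0.6963, -0.6963, 0.1741).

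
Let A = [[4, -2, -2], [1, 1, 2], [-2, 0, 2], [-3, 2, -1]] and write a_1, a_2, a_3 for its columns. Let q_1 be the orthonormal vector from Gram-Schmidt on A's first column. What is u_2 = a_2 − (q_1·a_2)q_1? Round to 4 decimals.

u_2 = (-0.2667, 1.4333, -0.8667, 0.7000)

a_1 = (4, 1, -2, -3); ‖a_1‖ = 5.4772, so q_1 = (0.7303, 0.1826, -0.3651, -0.5477).
q_1·a_2 = 0.7303·(-2) + 0.1826·1 + (-0.3651)·0 + (-0.5477)·2 = -2.3735.
u_2 = a_2 + 2.3735·q_1 = (-0.2667, 1.4333, -0.8667, 0.7000).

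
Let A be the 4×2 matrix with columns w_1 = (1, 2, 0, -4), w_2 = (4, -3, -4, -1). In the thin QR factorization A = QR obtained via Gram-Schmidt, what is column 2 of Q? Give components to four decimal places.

e_2 = (0.6039, -0.4934, -0.6186, -0.0957)

w_1 = (1, 2, 0, -4); ‖w_1‖ = 4.5826, so e_1 = (0.2182, 0.4364, 0.0000, -0.8729).
e_1·w_2 = 0.2182·4 + 0.4364·(-3) + 0.0000·(-4) + (-0.8729)·(-1) = 0.4364.
u_2 = w_2 − 0.4364·e_1 = (3.9048, -3.1905, -4.0000, -0.6190).
‖u_2‖ = 6.4660, so e_2 = (0.6039, -0.4934, -0.6186, -0.0957).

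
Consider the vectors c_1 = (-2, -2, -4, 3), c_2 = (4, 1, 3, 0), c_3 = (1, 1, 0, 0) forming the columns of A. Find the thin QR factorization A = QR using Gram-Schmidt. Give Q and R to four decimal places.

Q = [[-0.3482, 0.7921, 0.2050], [-0.3482, -0.0990, 0.8122], [-0.6963, 0.0990, -0.5441], [0.5222, 0.5941, -0.0473]], R = [[5.7446, -3.8297, -0.6963], [0.0000, 3.3665, 0.6931], [0.0000, 0.0000, 1.0172]]

c_1 = (-2, -2, -4, 3); ‖c_1‖ = 5.7446, so q_1 = (-0.3482, -0.3482, -0.6963, 0.5222).
q_1·c_2 = (-0.3482)·4 + (-0.3482)·1 + (-0.6963)·3 + 0.5222·0 = -3.8297.
u_2 = c_2 + 3.8297·q_1 = (2.6667, -0.3333, 0.3333, 2.0000).
‖u_2‖ = 3.3665, so q_2 = (0.7921, -0.0990, 0.0990, 0.5941).
q_1·c_3 = (-0.3482)·1 + (-0.3482)·1 + (-0.6963)·0 + 0.5222·0 = -0.6963; q_2·c_3 = 0.7921·1 + (-0.0990)·1 + 0.0990·0 + 0.5941·0 = 0.6931.
u_3 = c_3 + 0.6963·q_1 − 0.6931·q_2 = (0.2086, 0.8262, -0.5535, -0.0481).
‖u_3‖ = 1.0172, so q_3 = (0.2050, 0.8122, -0.5441, -0.0473).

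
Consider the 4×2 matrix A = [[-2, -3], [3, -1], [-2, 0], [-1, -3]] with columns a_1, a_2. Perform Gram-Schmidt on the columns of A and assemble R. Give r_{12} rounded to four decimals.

a_1 = (-2, 3, -2, -1); ‖a_1‖ = 4.2426, so q_1 = (-0.4714, 0.7071, -0.4714, -0.2357).
r_{12} = q_1·a_2 = 1.4142.

r_{12} = 1.4142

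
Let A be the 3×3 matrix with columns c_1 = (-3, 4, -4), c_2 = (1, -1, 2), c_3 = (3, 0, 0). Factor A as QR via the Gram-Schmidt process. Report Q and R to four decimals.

Q = [[-0.4685, -0.1363, 0.8729], [0.6247, 0.6475, 0.4364], [-0.6247, 0.7498, -0.2182]], R = [[6.4031, -2.3426, -1.4056], [0.0000, 0.7157, -0.4090], [0.0000, 0.0000, 2.6186]]

c_1 = (-3, 4, -4); ‖c_1‖ = 6.4031, so e_1 = (-0.4685, 0.6247, -0.6247).
e_1·c_2 = (-0.4685)·1 + 0.6247·(-1) + (-0.6247)·2 = -2.3426.
u_2 = c_2 + 2.3426·e_1 = (-0.0976, 0.4634, 0.5366).
‖u_2‖ = 0.7157, so e_2 = (-0.1363, 0.6475, 0.7498).
e_1·c_3 = (-0.4685)·3 + 0.6247·0 + (-0.6247)·0 = -1.4056; e_2·c_3 = (-0.1363)·3 + 0.6475·0 + 0.7498·0 = -0.4090.
u_3 = c_3 + 1.4056·e_1 + 0.4090·e_2 = (2.2857, 1.1429, -0.5714).
‖u_3‖ = 2.6186, so e_3 = (0.8729, 0.4364, -0.2182).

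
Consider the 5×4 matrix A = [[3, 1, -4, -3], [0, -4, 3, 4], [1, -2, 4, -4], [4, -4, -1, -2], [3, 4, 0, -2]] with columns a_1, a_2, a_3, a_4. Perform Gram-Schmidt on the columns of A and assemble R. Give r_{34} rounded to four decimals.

a_1 = (3, 0, 1, 4, 3); ‖a_1‖ = 5.9161, so q_1 = (0.5071, 0.0000, 0.1690, 0.6761, 0.5071).
q_1·a_2 = 0.5071·1 + 0.0000·(-4) + 0.1690·(-2) + 0.6761·(-4) + 0.5071·4 = -0.5071.
u_2 = a_2 + 0.5071·q_1 = (1.2571, -4.0000, -1.9143, -3.6571, 4.2571).
‖u_2‖ = 7.2624, so q_2 = (0.1731, -0.5508, -0.2636, -0.5036, 0.5862).
q_1·a_3 = 0.5071·(-4) + 0.0000·3 + 0.1690·4 + 0.6761·(-1) + 0.5071·0 = -2.0284; q_2·a_3 = 0.1731·(-4) + (-0.5508)·3 + (-0.2636)·4 + (-0.5036)·(-1) + 0.5862·0 = -2.8955.
u_3 = a_3 + 2.0284·q_1 + 2.8955·q_2 = (-2.4702, 1.4052, 3.5796, -1.0867, 2.7259).
‖u_3‖ = 5.4315, so q_3 = (-0.4548, 0.2587, 0.6590, -0.2001, 0.5019).
r_{34} = q_3·a_4 = -0.8406.

r_{34} = -0.8406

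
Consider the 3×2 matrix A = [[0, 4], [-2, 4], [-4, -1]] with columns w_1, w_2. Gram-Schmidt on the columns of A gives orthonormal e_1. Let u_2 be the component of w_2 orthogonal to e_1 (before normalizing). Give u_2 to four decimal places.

u_2 = (4.0000, 3.6000, -1.8000)

w_1 = (0, -2, -4); ‖w_1‖ = 4.4721, so e_1 = (0.0000, -0.4472, -0.8944).
e_1·w_2 = 0.0000·4 + (-0.4472)·4 + (-0.8944)·(-1) = -0.8944.
u_2 = w_2 + 0.8944·e_1 = (4.0000, 3.6000, -1.8000).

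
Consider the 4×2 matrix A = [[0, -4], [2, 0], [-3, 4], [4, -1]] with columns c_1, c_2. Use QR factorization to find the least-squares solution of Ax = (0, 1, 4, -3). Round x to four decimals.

x = (-0.6020, 0.2839)

e_1 = c_1/‖c_1‖ = (0, 2, -3, 4)/5.3852 = (0.0000, 0.3714, -0.5571, 0.7428).
r_{12} = e_1·c_2 = -2.9711.
u_2 = c_2 + 2.9711·e_1 = (-4.0000, 1.1034, 2.3448, 1.2069).
‖u_2‖ = 4.9165, so e_2 = (-0.8136, 0.2244, 0.4769, 0.2455).
Qᵀb = (-4.0853, 1.3957).
Back-substitute: x_2 = 1.3957/4.9165 = 0.2839.
x_1 = (-4.0853 + 2.9711·0.2839)/5.3852 = -0.6020.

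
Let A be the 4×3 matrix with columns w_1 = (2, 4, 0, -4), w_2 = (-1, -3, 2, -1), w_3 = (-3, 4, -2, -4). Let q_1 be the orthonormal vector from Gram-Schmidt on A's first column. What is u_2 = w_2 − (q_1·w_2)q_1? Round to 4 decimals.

w_1 = (2, 4, 0, -4); ‖w_1‖ = 6.0000, so q_1 = (0.3333, 0.6667, 0.0000, -0.6667).
q_1·w_2 = 0.3333·(-1) + 0.6667·(-3) + 0.0000·2 + (-0.6667)·(-1) = -1.6667.
u_2 = w_2 + 1.6667·q_1 = (-0.4444, -1.8889, 2.0000, -2.1111).

u_2 = (-0.4444, -1.8889, 2.0000, -2.1111)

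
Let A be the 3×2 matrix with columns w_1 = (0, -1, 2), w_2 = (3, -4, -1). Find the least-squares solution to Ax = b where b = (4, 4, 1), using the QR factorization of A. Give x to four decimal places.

x = (-0.3333, -0.1667)

w_1 = (0, -1, 2); ‖w_1‖ = 2.2361, so e_1 = (0.0000, -0.4472, 0.8944).
e_1·w_2 = 0.0000·3 + (-0.4472)·(-4) + 0.8944·(-1) = 0.8944.
u_2 = w_2 − 0.8944·e_1 = (3.0000, -3.6000, -1.8000).
‖u_2‖ = 5.0200, so e_2 = (0.5976, -0.7171, -0.3586).
Qᵀb = (-0.8944, -0.8367).
Back-substitute: x_2 = -0.8367/5.0200 = -0.1667.
x_1 = (-0.8944 − 0.8944·(-0.1667))/2.2361 = -0.3333.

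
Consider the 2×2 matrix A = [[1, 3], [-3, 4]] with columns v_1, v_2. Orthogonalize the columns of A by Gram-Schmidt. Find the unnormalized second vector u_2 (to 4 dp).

v_1 = (1, -3); ‖v_1‖ = 3.1623, so e_1 = (0.3162, -0.9487).
e_1·v_2 = 0.3162·3 + (-0.9487)·4 = -2.8460.
u_2 = v_2 + 2.8460·e_1 = (3.9000, 1.3000).

u_2 = (3.9000, 1.3000)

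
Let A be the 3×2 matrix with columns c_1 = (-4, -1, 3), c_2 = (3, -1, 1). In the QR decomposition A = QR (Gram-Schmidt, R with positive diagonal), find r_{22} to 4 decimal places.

e_1 = c_1/‖c_1‖ = (-4, -1, 3)/5.0990 = (-0.7845, -0.1961, 0.5883).
r_{12} = e_1·c_2 = -1.5689.
u_2 = c_2 + 1.5689·e_1 = (1.7692, -1.3077, 1.9231).
r_{22} = ‖u_2‖ = 2.9221.

r_{22} = 2.9221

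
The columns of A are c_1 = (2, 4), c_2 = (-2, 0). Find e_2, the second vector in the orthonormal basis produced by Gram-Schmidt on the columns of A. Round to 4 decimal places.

e_1 = c_1/‖c_1‖ = (2, 4)/4.4721 = (0.4472, 0.8944).
r_{12} = e_1·c_2 = -0.8944.
u_2 = c_2 + 0.8944·e_1 = (-1.6000, 0.8000).
‖u_2‖ = 1.7889, so e_2 = (-0.8944, 0.4472).

e_2 = (-0.8944, 0.4472)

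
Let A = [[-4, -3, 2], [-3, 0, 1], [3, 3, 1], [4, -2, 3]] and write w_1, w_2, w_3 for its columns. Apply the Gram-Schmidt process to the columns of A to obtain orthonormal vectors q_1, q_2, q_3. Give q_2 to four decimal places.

w_1 = (-4, -3, 3, 4); ‖w_1‖ = 7.0711, so q_1 = (-0.5657, -0.4243, 0.4243, 0.5657).
q_1·w_2 = (-0.5657)·(-3) + (-0.4243)·0 + 0.4243·3 + 0.5657·(-2) = 1.8385.
u_2 = w_2 − 1.8385·q_1 = (-1.9600, 0.7800, 2.2200, -3.0400).
‖u_2‖ = 4.3151, so q_2 = (-0.4542, 0.1808, 0.5145, -0.7045).

q_2 = (-0.4542, 0.1808, 0.5145, -0.7045)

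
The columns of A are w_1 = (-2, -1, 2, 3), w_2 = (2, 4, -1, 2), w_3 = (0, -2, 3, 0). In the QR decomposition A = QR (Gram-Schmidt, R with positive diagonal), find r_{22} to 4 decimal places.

w_1 = (-2, -1, 2, 3); ‖w_1‖ = 4.2426, so q_1 = (-0.4714, -0.2357, 0.4714, 0.7071).
q_1·w_2 = (-0.4714)·2 + (-0.2357)·4 + 0.4714·(-1) + 0.7071·2 = -0.9428.
u_2 = w_2 + 0.9428·q_1 = (1.5556, 3.7778, -0.5556, 2.6667).
r_{22} = ‖u_2‖ = 4.9103.

r_{22} = 4.9103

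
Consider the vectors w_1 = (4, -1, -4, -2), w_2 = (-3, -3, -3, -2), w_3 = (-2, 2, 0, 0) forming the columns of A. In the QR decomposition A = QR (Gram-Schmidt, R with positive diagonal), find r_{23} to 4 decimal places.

w_1 = (4, -1, -4, -2); ‖w_1‖ = 6.0828, so q_1 = (0.6576, -0.1644, -0.6576, -0.3288).
q_1·w_2 = 0.6576·(-3) + (-0.1644)·(-3) + (-0.6576)·(-3) + (-0.3288)·(-2) = 1.1508.
u_2 = w_2 − 1.1508·q_1 = (-3.7568, -2.8108, -2.2432, -1.6216).
‖u_2‖ = 5.4475, so q_2 = (-0.6896, -0.5160, -0.4118, -0.2977).
r_{23} = q_2·w_3 = 0.3473.

r_{23} = 0.3473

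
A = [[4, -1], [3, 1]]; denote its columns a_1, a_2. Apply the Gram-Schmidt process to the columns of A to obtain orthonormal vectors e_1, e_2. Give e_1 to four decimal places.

a_1 = (4, 3); ‖a_1‖ = 5.0000, so e_1 = (0.8000, 0.6000).

e_1 = (0.8000, 0.6000)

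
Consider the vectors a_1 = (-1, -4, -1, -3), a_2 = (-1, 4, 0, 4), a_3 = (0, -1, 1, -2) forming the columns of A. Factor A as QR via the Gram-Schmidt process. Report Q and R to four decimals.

a_1 = (-1, -4, -1, -3); ‖a_1‖ = 5.1962, so q_1 = (-0.1925, -0.7698, -0.1925, -0.5774).
q_1·a_2 = (-0.1925)·(-1) + (-0.7698)·4 + (-0.1925)·0 + (-0.5774)·4 = -5.1962.
u_2 = a_2 + 5.1962·q_1 = (-2.0000, 0.0000, -1.0000, 1.0000).
‖u_2‖ = 2.4495, so q_2 = (-0.8165, 0.0000, -0.4082, 0.4082).
q_1·a_3 = (-0.1925)·0 + (-0.7698)·(-1) + (-0.1925)·1 + (-0.5774)·(-2) = 1.7321; q_2·a_3 = (-0.8165)·0 + 0.0000·(-1) + (-0.4082)·1 + 0.4082·(-2) = -1.2247.
u_3 = a_3 − 1.7321·q_1 + 1.2247·q_2 = (-0.6667, 0.3333, 0.8333, -0.5000).
‖u_3‖ = 1.2247, so q_3 = (-0.5443, 0.2722, 0.6804, -0.4082).

Q = [[-0.1925, -0.8165, -0.5443], [-0.7698, 0.0000, 0.2722], [-0.1925, -0.4082, 0.6804], [-0.5774, 0.4082, -0.4082]], R = [[5.1962, -5.1962, 1.7321], [0.0000, 2.4495, -1.2247], [0.0000, 0.0000, 1.2247]]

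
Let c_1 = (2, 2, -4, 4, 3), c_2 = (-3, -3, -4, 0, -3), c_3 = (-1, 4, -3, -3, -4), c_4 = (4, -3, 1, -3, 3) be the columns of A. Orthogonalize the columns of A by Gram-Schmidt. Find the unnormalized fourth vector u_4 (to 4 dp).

u_4 = (3.1895, -1.9356, -1.8699, -3.4263, 1.2392)

c_1 = (2, 2, -4, 4, 3); ‖c_1‖ = 7.0000, so q_1 = (0.2857, 0.2857, -0.5714, 0.5714, 0.4286).
q_1·c_2 = 0.2857·(-3) + 0.2857·(-3) + (-0.5714)·(-4) + 0.5714·0 + 0.4286·(-3) = -0.7143.
u_2 = c_2 + 0.7143·q_1 = (-2.7959, -2.7959, -4.4082, 0.4082, -2.6939).
‖u_2‖ = 6.5184, so q_2 = (-0.4289, -0.4289, -0.6763, 0.0626, -0.4133).
q_1·c_3 = 0.2857·(-1) + 0.2857·4 + (-0.5714)·(-3) + 0.5714·(-3) + 0.4286·(-4) = -0.8571; q_2·c_3 = (-0.4289)·(-1) + (-0.4289)·4 + (-0.6763)·(-3) + 0.0626·(-3) + (-0.4133)·(-4) = 2.2072.
u_3 = c_3 + 0.8571·q_1 − 2.2072·q_2 = (0.1916, 5.1916, -1.9971, -2.6484, -2.7205).
‖u_3‖ = 6.7375, so q_3 = (0.0284, 0.7706, -0.2964, -0.3931, -0.4038).
q_1·c_4 = 0.2857·4 + 0.2857·(-3) + (-0.5714)·1 + 0.5714·(-3) + 0.4286·3 = -0.7143; q_2·c_4 = (-0.4289)·4 + (-0.4289)·(-3) + (-0.6763)·1 + 0.0626·(-3) + (-0.4133)·3 = -2.5329; q_3·c_4 = 0.0284·4 + 0.7706·(-3) + (-0.2964)·1 + (-0.3931)·(-3) + (-0.4038)·3 = -2.5264.
u_4 = c_4 + 0.7143·q_1 + 2.5329·q_2 + 2.5264·q_3 = (3.1895, -1.9356, -1.8699, -3.4263, 1.2392).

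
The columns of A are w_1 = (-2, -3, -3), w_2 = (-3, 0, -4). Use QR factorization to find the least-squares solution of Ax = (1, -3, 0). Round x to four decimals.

q_1 = w_1/‖w_1‖ = (-2, -3, -3)/4.6904 = (-0.4264, -0.6396, -0.6396).
r_{12} = q_1·w_2 = 3.8376.
u_2 = w_2 − 3.8376·q_1 = (-1.3636, 2.4545, -1.5455).
‖u_2‖ = 3.2051, so q_2 = (-0.4255, 0.7658, -0.4822).
Qᵀb = (1.4924, -2.7229).
Back-substitute: x_2 = -2.7229/3.2051 = -0.8496.
x_1 = (1.4924 − 3.8376·(-0.8496))/4.6904 = 1.0133.

x = (1.0133, -0.8496)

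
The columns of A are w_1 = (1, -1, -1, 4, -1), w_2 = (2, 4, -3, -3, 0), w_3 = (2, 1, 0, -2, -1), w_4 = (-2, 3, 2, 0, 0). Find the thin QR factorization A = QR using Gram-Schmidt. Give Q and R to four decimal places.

Q = [[0.2236, 0.4511, 0.6730, -0.2003], [-0.2236, 0.6104, -0.2119, 0.7195], [-0.2236, -0.6280, 0.4137, 0.5308], [0.8944, -0.1415, -0.2476, 0.2949], [-0.2236, -0.0973, -0.5193, -0.2710]], R = [[4.4721, -2.4597, -1.3416, -1.5652], [0.0000, 5.6524, 1.8930, -0.3273], [0.0000, 0.0000, 2.1486, -1.1544], [0.0000, 0.0000, 0.0000, 3.6208]]

w_1 = (1, -1, -1, 4, -1); ‖w_1‖ = 4.4721, so q_1 = (0.2236, -0.2236, -0.2236, 0.8944, -0.2236).
q_1·w_2 = 0.2236·2 + (-0.2236)·4 + (-0.2236)·(-3) + 0.8944·(-3) + (-0.2236)·0 = -2.4597.
u_2 = w_2 + 2.4597·q_1 = (2.5500, 3.4500, -3.5500, -0.8000, -0.5500).
‖u_2‖ = 5.6524, so q_2 = (0.4511, 0.6104, -0.6280, -0.1415, -0.0973).
q_1·w_3 = 0.2236·2 + (-0.2236)·1 + (-0.2236)·0 + 0.8944·(-2) + (-0.2236)·(-1) = -1.3416; q_2·w_3 = 0.4511·2 + 0.6104·1 + (-0.6280)·0 + (-0.1415)·(-2) + (-0.0973)·(-1) = 1.8930.
u_3 = w_3 + 1.3416·q_1 − 1.8930·q_2 = (1.4460, -0.4554, 0.8889, -0.5321, -1.1158).
‖u_3‖ = 2.1486, so q_3 = (0.6730, -0.2119, 0.4137, -0.2476, -0.5193).
q_1·w_4 = 0.2236·(-2) + (-0.2236)·3 + (-0.2236)·2 + 0.8944·0 + (-0.2236)·0 = -1.5652; q_2·w_4 = 0.4511·(-2) + 0.6104·3 + (-0.6280)·2 + (-0.1415)·0 + (-0.0973)·0 = -0.3273; q_3·w_4 = 0.6730·(-2) + (-0.2119)·3 + 0.4137·2 + (-0.2476)·0 + (-0.5193)·0 = -1.1544.
u_4 = w_4 + 1.5652·q_1 + 0.3273·q_2 + 1.1544·q_3 = (-0.7254, 2.6051, 1.9220, 1.0678, -0.9814).
‖u_4‖ = 3.6208, so q_4 = (-0.2003, 0.7195, 0.5308, 0.2949, -0.2710).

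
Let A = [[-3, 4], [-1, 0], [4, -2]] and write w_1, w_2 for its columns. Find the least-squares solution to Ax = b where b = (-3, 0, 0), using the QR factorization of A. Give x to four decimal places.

x = (-0.5000, -1.1000)

w_1 = (-3, -1, 4); ‖w_1‖ = 5.0990, so q_1 = (-0.5883, -0.1961, 0.7845).
q_1·w_2 = (-0.5883)·4 + (-0.1961)·0 + 0.7845·(-2) = -3.9223.
u_2 = w_2 + 3.9223·q_1 = (1.6923, -0.7692, 1.0769).
‖u_2‖ = 2.1483, so q_2 = (0.7877, -0.3581, 0.5013).
Qᵀb = (1.7650, -2.3632).
Back-substitute: x_2 = -2.3632/2.1483 = -1.1000.
x_1 = (1.7650 + 3.9223·(-1.1000))/5.0990 = -0.5000.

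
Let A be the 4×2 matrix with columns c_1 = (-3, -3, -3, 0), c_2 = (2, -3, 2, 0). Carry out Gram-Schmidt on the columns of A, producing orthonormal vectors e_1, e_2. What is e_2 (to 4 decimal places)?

c_1 = (-3, -3, -3, 0); ‖c_1‖ = 5.1962, so e_1 = (-0.5774, -0.5774, -0.5774, 0.0000).
e_1·c_2 = (-0.5774)·2 + (-0.5774)·(-3) + (-0.5774)·2 + 0.0000·0 = -0.5774.
u_2 = c_2 + 0.5774·e_1 = (1.6667, -3.3333, 1.6667, 0.0000).
‖u_2‖ = 4.0825, so e_2 = (0.4082, -0.8165, 0.4082, 0.0000).

e_2 = (0.4082, -0.8165, 0.4082, 0.0000)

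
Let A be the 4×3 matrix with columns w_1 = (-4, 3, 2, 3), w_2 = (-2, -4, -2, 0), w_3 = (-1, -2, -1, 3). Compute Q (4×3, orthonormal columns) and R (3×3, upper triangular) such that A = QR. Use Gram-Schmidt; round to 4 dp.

Q = [[-0.6489, -0.6016, 0.4590], [0.4867, -0.7131, -0.1639], [0.3244, -0.3342, -0.1311], [0.4867, 0.1337, 0.8633]], R = [[6.1644, -1.2978, 0.8111], [0.0000, 4.7240, 2.7631], [0.0000, 0.0000, 2.5899]]

e_1 = w_1/‖w_1‖ = (-4, 3, 2, 3)/6.1644 = (-0.6489, 0.4867, 0.3244, 0.4867).
r_{12} = e_1·w_2 = -1.2978.
u_2 = w_2 + 1.2978·e_1 = (-2.8421, -3.3684, -1.5789, 0.6316).
‖u_2‖ = 4.7240, so e_2 = (-0.6016, -0.7131, -0.3342, 0.1337).
r_{13} = e_1·w_3 = 0.8111; r_{23} = e_2·w_3 = 2.7631.
u_3 = w_3 − 0.8111·e_1 − 2.7631·e_2 = (1.1887, -0.4245, -0.3396, 2.2358).
‖u_3‖ = 2.5899, so e_3 = (0.4590, -0.1639, -0.1311, 0.8633).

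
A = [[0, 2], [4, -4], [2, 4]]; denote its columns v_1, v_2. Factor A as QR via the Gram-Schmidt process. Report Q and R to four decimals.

v_1 = (0, 4, 2); ‖v_1‖ = 4.4721, so e_1 = (0.0000, 0.8944, 0.4472).
e_1·v_2 = 0.0000·2 + 0.8944·(-4) + 0.4472·4 = -1.7889.
u_2 = v_2 + 1.7889·e_1 = (2.0000, -2.4000, 4.8000).
‖u_2‖ = 5.7271, so e_2 = (0.3492, -0.4191, 0.8381).

Q = [[0.0000, 0.3492], [0.8944, -0.4191], [0.4472, 0.8381]], R = [[4.4721, -1.7889], [0.0000, 5.7271]]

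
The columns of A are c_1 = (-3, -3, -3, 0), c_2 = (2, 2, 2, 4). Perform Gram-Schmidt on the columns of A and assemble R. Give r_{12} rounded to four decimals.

c_1 = (-3, -3, -3, 0); ‖c_1‖ = 5.1962, so q_1 = (-0.5774, -0.5774, -0.5774, 0.0000).
r_{12} = q_1·c_2 = -3.4641.

r_{12} = -3.4641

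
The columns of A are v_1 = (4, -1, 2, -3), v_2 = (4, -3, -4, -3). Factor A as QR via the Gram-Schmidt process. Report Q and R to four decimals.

v_1 = (4, -1, 2, -3); ‖v_1‖ = 5.4772, so e_1 = (0.7303, -0.1826, 0.3651, -0.5477).
e_1·v_2 = 0.7303·4 + (-0.1826)·(-3) + 0.3651·(-4) + (-0.5477)·(-3) = 3.6515.
u_2 = v_2 − 3.6515·e_1 = (1.3333, -2.3333, -5.3333, -1.0000).
‖u_2‖ = 6.0553, so e_2 = (0.2202, -0.3853, -0.8808, -0.1651).

Q = [[0.7303, 0.2202], [-0.1826, -0.3853], [0.3651, -0.8808], [-0.5477, -0.1651]], R = [[5.4772, 3.6515], [0.0000, 6.0553]]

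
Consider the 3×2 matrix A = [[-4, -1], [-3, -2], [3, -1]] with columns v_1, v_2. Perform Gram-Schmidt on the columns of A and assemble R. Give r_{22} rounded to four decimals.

r_{22} = 2.1351

v_1 = (-4, -3, 3); ‖v_1‖ = 5.8310, so q_1 = (-0.6860, -0.5145, 0.5145).
q_1·v_2 = (-0.6860)·(-1) + (-0.5145)·(-2) + 0.5145·(-1) = 1.2005.
u_2 = v_2 − 1.2005·q_1 = (-0.1765, -1.3824, -1.6176).
r_{22} = ‖u_2‖ = 2.1351.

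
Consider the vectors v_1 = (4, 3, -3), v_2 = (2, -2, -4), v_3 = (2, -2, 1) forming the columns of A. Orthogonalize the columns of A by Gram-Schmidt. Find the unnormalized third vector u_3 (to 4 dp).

v_1 = (4, 3, -3); ‖v_1‖ = 5.8310, so q_1 = (0.6860, 0.5145, -0.5145).
q_1·v_2 = 0.6860·2 + 0.5145·(-2) + (-0.5145)·(-4) = 2.4010.
u_2 = v_2 − 2.4010·q_1 = (0.3529, -3.2353, -2.7647).
‖u_2‖ = 4.2703, so q_2 = (0.0827, -0.7576, -0.6474).
q_1·v_3 = 0.6860·2 + 0.5145·(-2) + (-0.5145)·1 = -0.1715; q_2·v_3 = 0.0827·2 + (-0.7576)·(-2) + (-0.6474)·1 = 1.0331.
u_3 = v_3 + 0.1715·q_1 − 1.0331·q_2 = (2.0323, -1.1290, 1.5806).

u_3 = (2.0323, -1.1290, 1.5806)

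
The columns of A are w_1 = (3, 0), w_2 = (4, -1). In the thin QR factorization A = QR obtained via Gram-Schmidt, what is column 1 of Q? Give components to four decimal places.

e_1 = (1.0000, 0.0000)

e_1 = w_1/‖w_1‖ = (3, 0)/3.0000 = (1.0000, 0.0000).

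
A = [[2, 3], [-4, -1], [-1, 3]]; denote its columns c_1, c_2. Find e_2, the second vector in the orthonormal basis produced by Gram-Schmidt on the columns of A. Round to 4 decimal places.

e_1 = c_1/‖c_1‖ = (2, -4, -1)/4.5826 = (0.4364, -0.8729, -0.2182).
r_{12} = e_1·c_2 = 1.5275.
u_2 = c_2 − 1.5275·e_1 = (2.3333, 0.3333, 3.3333).
‖u_2‖ = 4.0825, so e_2 = (0.5715, 0.0816, 0.8165).

e_2 = (0.5715, 0.0816, 0.8165)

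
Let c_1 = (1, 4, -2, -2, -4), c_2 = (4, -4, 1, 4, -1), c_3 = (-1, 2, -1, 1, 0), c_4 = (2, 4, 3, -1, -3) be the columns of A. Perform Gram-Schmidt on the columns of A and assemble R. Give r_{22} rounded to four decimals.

r_{22} = 6.4883

e_1 = c_1/‖c_1‖ = (1, 4, -2, -2, -4)/6.4031 = (0.1562, 0.6247, -0.3123, -0.3123, -0.6247).
r_{12} = e_1·c_2 = -2.8111.
u_2 = c_2 + 2.8111·e_1 = (4.4390, -2.2439, 0.1220, 3.1220, -2.7561).
r_{22} = ‖u_2‖ = 6.4883.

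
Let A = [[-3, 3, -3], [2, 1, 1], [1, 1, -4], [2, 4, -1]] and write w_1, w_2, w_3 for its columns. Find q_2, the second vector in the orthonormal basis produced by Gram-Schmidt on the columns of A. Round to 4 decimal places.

q_1 = w_1/‖w_1‖ = (-3, 2, 1, 2)/4.2426 = (-0.7071, 0.4714, 0.2357, 0.4714).
r_{12} = q_1·w_2 = 0.4714.
u_2 = w_2 − 0.4714·q_1 = (3.3333, 0.7778, 0.8889, 3.7778).
‖u_2‖ = 5.1747, so q_2 = (0.6442, 0.1503, 0.1718, 0.7300).

q_2 = (0.6442, 0.1503, 0.1718, 0.7300)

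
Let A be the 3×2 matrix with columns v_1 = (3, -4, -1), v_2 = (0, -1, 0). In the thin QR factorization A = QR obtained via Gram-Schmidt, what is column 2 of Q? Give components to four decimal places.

q_2 = (-0.7442, -0.6202, 0.2481)

v_1 = (3, -4, -1); ‖v_1‖ = 5.0990, so q_1 = (0.5883, -0.7845, -0.1961).
q_1·v_2 = 0.5883·0 + (-0.7845)·(-1) + (-0.1961)·0 = 0.7845.
u_2 = v_2 − 0.7845·q_1 = (-0.4615, -0.3846, 0.1538).
‖u_2‖ = 0.6202, so q_2 = (-0.7442, -0.6202, 0.2481).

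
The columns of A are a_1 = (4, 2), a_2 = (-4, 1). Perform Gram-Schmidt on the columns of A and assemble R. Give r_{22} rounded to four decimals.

r_{22} = 2.6833

e_1 = a_1/‖a_1‖ = (4, 2)/4.4721 = (0.8944, 0.4472).
r_{12} = e_1·a_2 = -3.1305.
u_2 = a_2 + 3.1305·e_1 = (-1.2000, 2.4000).
r_{22} = ‖u_2‖ = 2.6833.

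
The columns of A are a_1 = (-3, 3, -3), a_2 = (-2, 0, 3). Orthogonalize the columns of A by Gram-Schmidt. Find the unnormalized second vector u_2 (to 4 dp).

u_2 = (-2.3333, 0.3333, 2.6667)

a_1 = (-3, 3, -3); ‖a_1‖ = 5.1962, so q_1 = (-0.5774, 0.5774, -0.5774).
q_1·a_2 = (-0.5774)·(-2) + 0.5774·0 + (-0.5774)·3 = -0.5774.
u_2 = a_2 + 0.5774·q_1 = (-2.3333, 0.3333, 2.6667).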